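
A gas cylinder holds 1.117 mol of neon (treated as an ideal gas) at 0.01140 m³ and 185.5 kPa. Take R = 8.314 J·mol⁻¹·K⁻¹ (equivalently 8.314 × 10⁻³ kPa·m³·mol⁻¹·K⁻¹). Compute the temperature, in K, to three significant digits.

T ≈ 228 K

PV = nRT ⇒ T = PV/(nR) = (185.5 × 0.01140) / (1.117 × 8.314 × 10⁻³)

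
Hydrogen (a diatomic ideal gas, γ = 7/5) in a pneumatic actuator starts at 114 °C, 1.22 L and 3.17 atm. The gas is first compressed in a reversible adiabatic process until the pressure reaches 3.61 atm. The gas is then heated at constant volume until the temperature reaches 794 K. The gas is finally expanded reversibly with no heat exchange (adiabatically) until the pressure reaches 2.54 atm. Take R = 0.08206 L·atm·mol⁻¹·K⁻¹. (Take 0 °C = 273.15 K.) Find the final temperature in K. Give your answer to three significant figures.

Convert: T₁ = 387.1 K.
Reversible adiabatic, γ = 7/5: T₂ = T₁·(P₂/P₁)^((γ−1)/γ) = 401.8 K; V₂ = V₁·(P₁/P₂)^(1/γ) = 1.112 L.
Isochoric, so P/T is constant: V₃ = V₂; P₃ = P₂·(T₃/T₂) = 7.134 atm.
Adiabatic (γ = 7/5), T V^(γ−1) and P V^γ constant: T₄ = T₃·(P₄/P₃)^((γ−1)/γ) = 591.1 K; V₄ = V₃·(P₃/P₄)^(1/γ) = 2.325 L.

T₄ ≈ 591 K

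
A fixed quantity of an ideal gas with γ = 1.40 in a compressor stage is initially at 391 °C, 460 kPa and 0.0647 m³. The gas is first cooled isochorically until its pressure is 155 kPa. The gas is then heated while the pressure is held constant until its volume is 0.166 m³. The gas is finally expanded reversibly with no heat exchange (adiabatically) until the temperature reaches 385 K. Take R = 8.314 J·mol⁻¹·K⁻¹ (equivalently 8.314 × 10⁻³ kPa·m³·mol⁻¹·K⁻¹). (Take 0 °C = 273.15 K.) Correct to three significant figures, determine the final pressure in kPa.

P₄ ≈ 38.3 kPa

Convert: T₁ = 664.1 K.
V constant ⇒ P ∝ T: V₂ = V₁; T₂ = T₁·(P₂/P₁) = 223.8 K.
Isobaric, so V/T is constant: P₃ = P₂; T₃ = T₂·(V₃/V₂) = 574.2 K.
Reversible adiabatic, γ = 1.40: P₄ = P₃·(T₄/T₃)^(γ/(γ−1)) = 38.26 kPa; V₄ = V₃·(T₃/T₄)^(1/(γ−1)) = 0.4509 m³.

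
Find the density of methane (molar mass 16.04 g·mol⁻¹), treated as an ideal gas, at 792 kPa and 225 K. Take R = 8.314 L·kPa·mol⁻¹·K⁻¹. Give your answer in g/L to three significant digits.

ρ = PM/(RT) = (792 × 16.04) / (8.314 × 225.0)

ρ ≈ 6.79 g/L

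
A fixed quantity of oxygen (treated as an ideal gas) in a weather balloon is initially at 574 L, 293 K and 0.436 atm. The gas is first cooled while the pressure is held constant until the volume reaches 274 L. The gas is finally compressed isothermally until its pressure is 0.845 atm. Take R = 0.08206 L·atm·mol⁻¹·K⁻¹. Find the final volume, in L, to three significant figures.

V₃ ≈ 141 L

Isobaric, so V/T is constant: P₂ = P₁; T₂ = T₁·(V₂/V₁) = 139.9 K.
T constant ⇒ Boyle's law P V = const: T₃ = T₂; V₃ = V₂·(P₂/P₃) = 141.4 L.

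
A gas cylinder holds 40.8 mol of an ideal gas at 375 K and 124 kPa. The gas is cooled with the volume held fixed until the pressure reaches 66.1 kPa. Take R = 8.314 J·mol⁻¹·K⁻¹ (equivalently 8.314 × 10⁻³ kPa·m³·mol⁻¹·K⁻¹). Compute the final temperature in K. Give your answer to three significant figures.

T₂ ≈ 200 K

From PV = nRT: V₁ = nRT₁/P₁ = 1.026 m³.
V constant ⇒ P ∝ T: V₂ = V₁; T₂ = T₁·(P₂/P₁) = 199.9 K.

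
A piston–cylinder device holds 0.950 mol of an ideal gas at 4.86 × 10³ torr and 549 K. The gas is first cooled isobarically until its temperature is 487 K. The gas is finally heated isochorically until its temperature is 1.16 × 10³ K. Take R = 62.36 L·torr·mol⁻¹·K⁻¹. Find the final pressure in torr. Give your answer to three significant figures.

P₃ ≈ 1.16e+04 torr

From PV = nRT: V₁ = nRT₁/P₁ = 6.692 L.
Isobaric, so V/T is constant: P₂ = P₁; V₂ = V₁·(T₂/T₁) = 5.936 L.
V constant ⇒ P ∝ T: V₃ = V₂; P₃ = P₂·(T₃/T₂) = 1.158e+04 torr.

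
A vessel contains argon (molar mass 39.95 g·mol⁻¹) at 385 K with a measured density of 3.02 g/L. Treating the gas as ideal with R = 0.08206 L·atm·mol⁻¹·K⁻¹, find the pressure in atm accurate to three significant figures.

ρ = PM/(RT) ⇒ P = ρRT/M = (3.02 × 0.08206 × 385.0) / 39.95

P ≈ 2.39 atm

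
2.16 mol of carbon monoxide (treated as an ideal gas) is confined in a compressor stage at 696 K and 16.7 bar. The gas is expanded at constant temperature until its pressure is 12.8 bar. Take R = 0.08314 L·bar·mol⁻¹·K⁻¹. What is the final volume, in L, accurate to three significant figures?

V₂ ≈ 9.76 L

From PV = nRT: V₁ = nRT₁/P₁ = 7.484 L.
T constant ⇒ Boyle's law P V = const: T₂ = T₁; V₂ = V₁·(P₁/P₂) = 9.765 L.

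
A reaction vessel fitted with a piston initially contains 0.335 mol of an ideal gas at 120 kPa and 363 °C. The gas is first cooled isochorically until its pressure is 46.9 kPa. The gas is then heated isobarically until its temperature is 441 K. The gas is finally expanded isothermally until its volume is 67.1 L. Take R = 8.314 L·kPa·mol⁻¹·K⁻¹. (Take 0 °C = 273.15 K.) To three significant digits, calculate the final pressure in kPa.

Convert: T₁ = 636.1 K.
From PV = nRT: V₁ = nRT₁/P₁ = 14.76 L.
Isochoric, so P/T is constant: V₂ = V₁; T₂ = T₁·(P₂/P₁) = 248.6 K.
Isobaric, so V/T is constant: P₃ = P₂; V₃ = V₂·(T₃/T₂) = 26.19 L.
T constant ⇒ Boyle's law P V = const: T₄ = T₃; P₄ = P₃·(V₃/V₄) = 18.31 kPa.

P₄ ≈ 18.3 kPa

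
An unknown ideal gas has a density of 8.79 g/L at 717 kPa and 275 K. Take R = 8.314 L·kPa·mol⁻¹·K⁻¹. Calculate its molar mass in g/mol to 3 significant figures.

M ≈ 28.0 g/mol

ρ = PM/(RT) ⇒ M = ρRT/P = (8.79 × 8.314 × 275.0) / 717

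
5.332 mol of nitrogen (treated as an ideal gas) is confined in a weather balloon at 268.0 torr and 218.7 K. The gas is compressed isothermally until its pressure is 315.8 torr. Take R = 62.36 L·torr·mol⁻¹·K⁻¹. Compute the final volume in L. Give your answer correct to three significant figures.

From PV = nRT: V₁ = nRT₁/P₁ = 271.3 L.
T constant ⇒ Boyle's law P V = const: T₂ = T₁; V₂ = V₁·(P₁/P₂) = 230.3 L.

V₂ ≈ 230 L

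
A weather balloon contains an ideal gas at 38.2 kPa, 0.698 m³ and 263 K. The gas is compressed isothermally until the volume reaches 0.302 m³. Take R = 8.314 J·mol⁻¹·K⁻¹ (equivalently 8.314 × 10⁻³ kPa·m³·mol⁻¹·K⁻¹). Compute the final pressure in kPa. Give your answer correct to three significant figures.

P₂ ≈ 88.3 kPa

Isothermal, so P V is constant: T₂ = T₁; P₂ = P₁·(V₁/V₂) = 88.29 kPa.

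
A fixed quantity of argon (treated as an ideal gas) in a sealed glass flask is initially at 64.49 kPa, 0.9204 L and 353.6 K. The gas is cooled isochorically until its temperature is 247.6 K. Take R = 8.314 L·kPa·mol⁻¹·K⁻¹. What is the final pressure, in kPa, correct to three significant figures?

P₂ ≈ 45.2 kPa

V constant ⇒ P ∝ T: V₂ = V₁; P₂ = P₁·(T₂/T₁) = 45.16 kPa.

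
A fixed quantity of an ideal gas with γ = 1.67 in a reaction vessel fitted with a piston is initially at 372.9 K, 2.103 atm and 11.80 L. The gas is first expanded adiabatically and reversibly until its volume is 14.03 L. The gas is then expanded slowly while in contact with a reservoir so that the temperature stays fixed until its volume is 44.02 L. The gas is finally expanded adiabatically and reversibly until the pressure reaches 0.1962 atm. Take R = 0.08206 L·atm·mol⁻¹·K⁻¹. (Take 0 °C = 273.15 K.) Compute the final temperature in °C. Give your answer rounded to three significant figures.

T₄ ≈ -45.4 °C

Reversible adiabatic, γ = 1.67: T₂ = T₁·(V₁/V₂)^(γ−1) = 332.1 K; P₂ = P₁·(V₁/V₂)^γ = 1.575 atm.
Isothermal, so P V is constant: T₃ = T₂; P₃ = P₂·(V₂/V₃) = 0.5020 atm.
Adiabatic (γ = 1.67), T V^(γ−1) and P V^γ constant: T₄ = T₃·(P₄/P₃)^((γ−1)/γ) = 227.8 K; V₄ = V₃·(P₃/P₄)^(1/γ) = 77.26 L.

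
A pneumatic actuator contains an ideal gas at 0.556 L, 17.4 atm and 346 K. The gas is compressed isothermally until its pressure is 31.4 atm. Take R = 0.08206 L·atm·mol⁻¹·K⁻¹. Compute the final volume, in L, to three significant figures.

V₂ ≈ 0.308 L

Isothermal, so P V is constant: T₂ = T₁; V₂ = V₁·(P₁/P₂) = 0.3081 L.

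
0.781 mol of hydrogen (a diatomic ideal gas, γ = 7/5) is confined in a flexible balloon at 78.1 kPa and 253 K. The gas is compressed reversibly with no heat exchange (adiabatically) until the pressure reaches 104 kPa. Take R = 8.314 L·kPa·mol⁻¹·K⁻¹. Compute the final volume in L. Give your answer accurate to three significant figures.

From PV = nRT: V₁ = nRT₁/P₁ = 21.03 L.
Adiabatic (γ = 7/5), T V^(γ−1) and P V^γ constant: T₂ = T₁·(P₂/P₁)^((γ−1)/γ) = 274.6 K; V₂ = V₁·(P₁/P₂)^(1/γ) = 17.14 L.

V₂ ≈ 17.1 L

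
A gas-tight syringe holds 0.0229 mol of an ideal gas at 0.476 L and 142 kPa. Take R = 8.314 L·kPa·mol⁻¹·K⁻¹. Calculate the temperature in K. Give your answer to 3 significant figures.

T ≈ 355 K

PV = nRT ⇒ T = PV/(nR) = (142 × 0.476) / (0.0229 × 8.314)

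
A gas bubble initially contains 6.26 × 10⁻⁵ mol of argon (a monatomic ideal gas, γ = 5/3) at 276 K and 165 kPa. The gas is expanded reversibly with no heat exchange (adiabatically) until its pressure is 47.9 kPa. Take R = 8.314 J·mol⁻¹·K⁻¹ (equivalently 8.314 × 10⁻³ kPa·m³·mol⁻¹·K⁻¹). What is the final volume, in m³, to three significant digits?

From PV = nRT: V₁ = nRT₁/P₁ = 8.706e-07 m³.
Reversible adiabatic, γ = 5/3: T₂ = T₁·(P₂/P₁)^((γ−1)/γ) = 168.3 K; V₂ = V₁·(P₁/P₂)^(1/γ) = 1.829e-06 m³.

V₂ ≈ 1.83e-06 m³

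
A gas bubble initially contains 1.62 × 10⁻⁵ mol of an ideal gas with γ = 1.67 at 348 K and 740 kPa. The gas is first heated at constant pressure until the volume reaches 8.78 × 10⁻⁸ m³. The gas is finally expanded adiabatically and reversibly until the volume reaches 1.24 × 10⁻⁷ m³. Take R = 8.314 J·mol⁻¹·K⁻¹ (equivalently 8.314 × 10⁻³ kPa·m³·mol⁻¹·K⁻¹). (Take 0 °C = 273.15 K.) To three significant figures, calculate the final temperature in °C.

From PV = nRT: V₁ = nRT₁/P₁ = 6.334e-08 m³.
P constant ⇒ V ∝ T: P₂ = P₁; T₂ = T₁·(V₂/V₁) = 482.4 K.
Adiabatic (γ = 1.67), T V^(γ−1) and P V^γ constant: T₃ = T₂·(V₂/V₃)^(γ−1) = 382.8 K; P₃ = P₂·(V₂/V₃)^γ = 415.8 kPa.

T₃ ≈ 110 °C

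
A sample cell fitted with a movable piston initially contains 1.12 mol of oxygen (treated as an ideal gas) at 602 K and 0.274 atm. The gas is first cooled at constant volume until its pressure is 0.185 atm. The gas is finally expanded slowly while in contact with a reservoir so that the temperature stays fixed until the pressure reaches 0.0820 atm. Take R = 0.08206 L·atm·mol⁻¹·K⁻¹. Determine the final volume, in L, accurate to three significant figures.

From PV = nRT: V₁ = nRT₁/P₁ = 201.9 L.
V constant ⇒ P ∝ T: V₂ = V₁; T₂ = T₁·(P₂/P₁) = 406.5 K.
T constant ⇒ Boyle's law P V = const: T₃ = T₂; V₃ = V₂·(P₂/P₃) = 455.6 L.

V₃ ≈ 456 L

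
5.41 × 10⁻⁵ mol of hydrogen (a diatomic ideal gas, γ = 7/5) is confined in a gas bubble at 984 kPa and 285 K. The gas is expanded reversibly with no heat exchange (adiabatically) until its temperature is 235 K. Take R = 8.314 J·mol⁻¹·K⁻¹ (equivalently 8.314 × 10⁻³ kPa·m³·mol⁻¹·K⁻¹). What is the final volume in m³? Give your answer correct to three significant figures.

From PV = nRT: V₁ = nRT₁/P₁ = 1.303e-07 m³.
Reversible adiabatic, γ = 7/5: P₂ = P₁·(T₂/T₁)^(γ/(γ−1)) = 500.9 kPa; V₂ = V₁·(T₁/T₂)^(1/(γ−1)) = 2.110e-07 m³.

V₂ ≈ 2.11e-07 m³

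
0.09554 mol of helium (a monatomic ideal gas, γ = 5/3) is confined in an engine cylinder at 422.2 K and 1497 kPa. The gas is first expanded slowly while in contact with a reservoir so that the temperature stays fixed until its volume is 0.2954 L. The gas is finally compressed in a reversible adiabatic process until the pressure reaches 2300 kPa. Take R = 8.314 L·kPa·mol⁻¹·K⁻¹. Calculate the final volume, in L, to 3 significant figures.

From PV = nRT: V₁ = nRT₁/P₁ = 0.2240 L.
Isothermal, so P V is constant: T₂ = T₁; P₂ = P₁·(V₁/V₂) = 1135 kPa.
Adiabatic (γ = 5/3), T V^(γ−1) and P V^γ constant: T₃ = T₂·(P₃/P₂)^((γ−1)/γ) = 560.0 K; V₃ = V₂·(P₂/P₃)^(1/γ) = 0.1934 L.

V₃ ≈ 0.193 L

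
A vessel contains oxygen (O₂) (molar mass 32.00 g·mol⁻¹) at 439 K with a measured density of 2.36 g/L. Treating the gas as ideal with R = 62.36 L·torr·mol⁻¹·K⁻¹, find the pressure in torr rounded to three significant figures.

ρ = PM/(RT) ⇒ P = ρRT/M = (2.36 × 62.36 × 439.0) / 32.00

P ≈ 2.02e+03 torr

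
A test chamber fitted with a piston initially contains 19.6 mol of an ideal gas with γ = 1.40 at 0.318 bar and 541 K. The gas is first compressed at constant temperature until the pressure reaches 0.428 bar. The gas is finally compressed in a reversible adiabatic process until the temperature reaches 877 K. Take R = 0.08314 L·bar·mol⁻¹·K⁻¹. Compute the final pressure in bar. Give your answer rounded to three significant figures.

P₃ ≈ 2.32 bar

From PV = nRT: V₁ = nRT₁/P₁ = 2772 L.
Isothermal, so P V is constant: T₂ = T₁; V₂ = V₁·(P₁/P₂) = 2060 L.
Adiabatic (γ = 1.40), T V^(γ−1) and P V^γ constant: P₃ = P₂·(T₃/T₂)^(γ/(γ−1)) = 2.321 bar; V₃ = V₂·(T₂/T₃)^(1/(γ−1)) = 615.6 L.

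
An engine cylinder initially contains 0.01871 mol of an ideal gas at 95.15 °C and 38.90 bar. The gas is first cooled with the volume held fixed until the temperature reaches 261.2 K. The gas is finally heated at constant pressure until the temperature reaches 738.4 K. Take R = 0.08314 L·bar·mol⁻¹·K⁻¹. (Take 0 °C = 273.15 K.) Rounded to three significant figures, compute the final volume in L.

V₃ ≈ 0.0416 L

Convert: T₁ = 368.3 K.
From PV = nRT: V₁ = nRT₁/P₁ = 0.01473 L.
V constant ⇒ P ∝ T: V₂ = V₁; P₂ = P₁·(T₂/T₁) = 27.59 bar.
Isobaric, so V/T is constant: P₃ = P₂; V₃ = V₂·(T₃/T₂) = 0.04163 L.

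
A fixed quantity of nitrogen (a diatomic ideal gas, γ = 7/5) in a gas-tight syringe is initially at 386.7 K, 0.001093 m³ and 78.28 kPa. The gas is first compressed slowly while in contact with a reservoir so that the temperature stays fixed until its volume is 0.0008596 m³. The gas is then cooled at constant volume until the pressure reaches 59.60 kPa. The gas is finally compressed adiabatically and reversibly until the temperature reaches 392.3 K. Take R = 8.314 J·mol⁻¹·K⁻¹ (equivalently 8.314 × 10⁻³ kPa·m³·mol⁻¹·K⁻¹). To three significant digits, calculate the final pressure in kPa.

Isothermal, so P V is constant: T₂ = T₁; P₂ = P₁·(V₁/V₂) = 99.53 kPa.
Isochoric, so P/T is constant: V₃ = V₂; T₃ = T₂·(P₃/P₂) = 231.6 K.
Reversible adiabatic, γ = 7/5: P₄ = P₃·(T₄/T₃)^(γ/(γ−1)) = 377.3 kPa; V₄ = V₃·(T₃/T₄)^(1/(γ−1)) = 0.0002301 m³.

P₄ ≈ 377 kPa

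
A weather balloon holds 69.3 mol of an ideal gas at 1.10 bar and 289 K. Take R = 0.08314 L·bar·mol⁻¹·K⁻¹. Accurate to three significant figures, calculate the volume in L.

V ≈ 1.51e+03 L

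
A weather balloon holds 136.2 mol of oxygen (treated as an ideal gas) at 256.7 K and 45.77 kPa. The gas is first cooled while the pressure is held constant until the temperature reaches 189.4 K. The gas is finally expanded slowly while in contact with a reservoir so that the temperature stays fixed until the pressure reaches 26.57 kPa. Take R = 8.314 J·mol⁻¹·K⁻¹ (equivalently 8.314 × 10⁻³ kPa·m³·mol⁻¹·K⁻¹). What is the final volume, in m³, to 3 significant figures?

From PV = nRT: V₁ = nRT₁/P₁ = 6.351 m³.
P constant ⇒ V ∝ T: P₂ = P₁; V₂ = V₁·(T₂/T₁) = 4.686 m³.
T constant ⇒ Boyle's law P V = const: T₃ = T₂; V₃ = V₂·(P₂/P₃) = 8.072 m³.

V₃ ≈ 8.07 m³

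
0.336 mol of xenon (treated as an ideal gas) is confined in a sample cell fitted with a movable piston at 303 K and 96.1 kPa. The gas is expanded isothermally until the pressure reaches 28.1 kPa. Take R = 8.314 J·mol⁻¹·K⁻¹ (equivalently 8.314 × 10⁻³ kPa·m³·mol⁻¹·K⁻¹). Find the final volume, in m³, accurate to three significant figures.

From PV = nRT: V₁ = nRT₁/P₁ = 0.008808 m³.
T constant ⇒ Boyle's law P V = const: T₂ = T₁; V₂ = V₁·(P₁/P₂) = 0.03012 m³.

V₂ ≈ 0.0301 m³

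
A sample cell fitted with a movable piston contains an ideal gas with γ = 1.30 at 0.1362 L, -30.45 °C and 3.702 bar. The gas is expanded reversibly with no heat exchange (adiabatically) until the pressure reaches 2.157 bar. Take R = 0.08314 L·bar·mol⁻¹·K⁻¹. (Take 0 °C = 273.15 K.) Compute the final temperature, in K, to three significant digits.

T₂ ≈ 214 K

Convert: T₁ = 242.7 K.
Adiabatic (γ = 1.30), T V^(γ−1) and P V^γ constant: T₂ = T₁·(P₂/P₁)^((γ−1)/γ) = 214.3 K; V₂ = V₁·(P₁/P₂)^(1/γ) = 0.2064 L.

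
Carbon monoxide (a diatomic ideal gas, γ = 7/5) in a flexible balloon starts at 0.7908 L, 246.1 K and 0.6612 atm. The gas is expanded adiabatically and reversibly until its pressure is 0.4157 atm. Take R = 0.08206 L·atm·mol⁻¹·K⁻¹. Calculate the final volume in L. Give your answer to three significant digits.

V₂ ≈ 1.10 L

Adiabatic (γ = 7/5), T V^(γ−1) and P V^γ constant: T₂ = T₁·(P₂/P₁)^((γ−1)/γ) = 215.5 K; V₂ = V₁·(P₁/P₂)^(1/γ) = 1.102 L.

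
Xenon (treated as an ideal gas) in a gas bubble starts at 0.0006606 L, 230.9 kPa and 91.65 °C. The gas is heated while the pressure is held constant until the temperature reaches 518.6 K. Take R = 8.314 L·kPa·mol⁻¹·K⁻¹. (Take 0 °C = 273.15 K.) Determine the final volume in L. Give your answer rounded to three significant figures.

V₂ ≈ 0.000939 L

Convert: T₁ = 364.8 K.
Isobaric, so V/T is constant: P₂ = P₁; V₂ = V₁·(T₂/T₁) = 0.0009391 L.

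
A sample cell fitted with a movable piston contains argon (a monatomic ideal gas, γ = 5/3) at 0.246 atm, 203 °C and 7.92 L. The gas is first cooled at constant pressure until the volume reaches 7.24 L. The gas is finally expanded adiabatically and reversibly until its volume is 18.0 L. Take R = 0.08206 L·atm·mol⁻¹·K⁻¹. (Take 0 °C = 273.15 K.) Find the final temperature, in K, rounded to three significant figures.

T₃ ≈ 237 K

Convert: T₁ = 476.1 K.
Isobaric, so V/T is constant: P₂ = P₁; T₂ = T₁·(V₂/V₁) = 435.3 K.
Adiabatic (γ = 5/3), T V^(γ−1) and P V^γ constant: T₃ = T₂·(V₂/V₃)^(γ−1) = 237.2 K; P₃ = P₂·(V₂/V₃)^γ = 0.05392 atm.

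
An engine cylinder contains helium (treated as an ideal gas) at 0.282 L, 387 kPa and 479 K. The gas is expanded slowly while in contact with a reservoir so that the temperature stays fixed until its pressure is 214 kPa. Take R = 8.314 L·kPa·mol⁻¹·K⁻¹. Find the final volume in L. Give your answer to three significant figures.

T constant ⇒ Boyle's law P V = const: T₂ = T₁; V₂ = V₁·(P₁/P₂) = 0.5100 L.

V₂ ≈ 0.510 L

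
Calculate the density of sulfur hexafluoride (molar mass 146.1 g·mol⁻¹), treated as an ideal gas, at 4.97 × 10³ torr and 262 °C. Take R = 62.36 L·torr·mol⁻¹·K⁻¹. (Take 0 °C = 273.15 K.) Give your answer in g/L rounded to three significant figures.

ρ ≈ 21.8 g/L

ρ = PM/(RT) = (4.97e+03 × 146.1) / (62.36 × 535.1)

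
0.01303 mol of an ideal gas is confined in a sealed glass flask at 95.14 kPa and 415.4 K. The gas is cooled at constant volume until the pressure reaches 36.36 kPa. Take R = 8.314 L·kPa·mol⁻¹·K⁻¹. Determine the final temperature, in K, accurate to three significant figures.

From PV = nRT: V₁ = nRT₁/P₁ = 0.4730 L.
Isochoric, so P/T is constant: V₂ = V₁; T₂ = T₁·(P₂/P₁) = 158.8 K.

T₂ ≈ 159 K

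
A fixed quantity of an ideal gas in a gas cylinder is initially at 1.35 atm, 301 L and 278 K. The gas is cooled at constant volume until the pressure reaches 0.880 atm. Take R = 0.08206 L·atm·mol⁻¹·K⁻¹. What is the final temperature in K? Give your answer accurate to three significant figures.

Isochoric, so P/T is constant: V₂ = V₁; T₂ = T₁·(P₂/P₁) = 181.2 K.

T₂ ≈ 181 K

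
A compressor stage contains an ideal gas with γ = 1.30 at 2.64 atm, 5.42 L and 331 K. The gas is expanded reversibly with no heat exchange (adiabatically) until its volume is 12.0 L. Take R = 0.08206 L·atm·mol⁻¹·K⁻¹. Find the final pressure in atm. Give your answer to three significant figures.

P₂ ≈ 0.939 atm

Adiabatic (γ = 1.30), T V^(γ−1) and P V^γ constant: T₂ = T₁·(V₁/V₂)^(γ−1) = 260.8 K; P₂ = P₁·(V₁/V₂)^γ = 0.9394 atm.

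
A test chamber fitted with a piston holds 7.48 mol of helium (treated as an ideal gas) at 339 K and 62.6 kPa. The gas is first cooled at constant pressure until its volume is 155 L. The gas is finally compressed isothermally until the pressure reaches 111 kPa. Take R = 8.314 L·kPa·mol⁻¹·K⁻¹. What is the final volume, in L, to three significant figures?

From PV = nRT: V₁ = nRT₁/P₁ = 336.8 L.
P constant ⇒ V ∝ T: P₂ = P₁; T₂ = T₁·(V₂/V₁) = 156.0 K.
Isothermal, so P V is constant: T₃ = T₂; V₃ = V₂·(P₂/P₃) = 87.41 L.

V₃ ≈ 87.4 L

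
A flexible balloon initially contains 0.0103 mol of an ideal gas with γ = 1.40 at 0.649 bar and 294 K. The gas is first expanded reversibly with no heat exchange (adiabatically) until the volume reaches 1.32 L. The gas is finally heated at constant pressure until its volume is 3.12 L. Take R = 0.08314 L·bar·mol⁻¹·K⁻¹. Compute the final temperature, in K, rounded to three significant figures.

T₃ ≈ 426 K

From PV = nRT: V₁ = nRT₁/P₁ = 0.3879 L.
Reversible adiabatic, γ = 1.40: T₂ = T₁·(V₁/V₂)^(γ−1) = 180.1 K; P₂ = P₁·(V₁/V₂)^γ = 0.1169 bar.
Isobaric, so V/T is constant: P₃ = P₂; T₃ = T₂·(V₃/V₂) = 425.8 K.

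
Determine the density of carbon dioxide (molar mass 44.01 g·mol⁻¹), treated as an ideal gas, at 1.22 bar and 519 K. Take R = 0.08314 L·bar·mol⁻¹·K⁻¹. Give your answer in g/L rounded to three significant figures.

ρ ≈ 1.24 g/L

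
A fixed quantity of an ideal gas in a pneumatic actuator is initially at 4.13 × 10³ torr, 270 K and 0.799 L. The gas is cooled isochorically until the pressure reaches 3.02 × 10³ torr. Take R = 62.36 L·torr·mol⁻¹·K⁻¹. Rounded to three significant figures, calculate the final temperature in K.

V constant ⇒ P ∝ T: V₂ = V₁; T₂ = T₁·(P₂/P₁) = 197.4 K.

T₂ ≈ 197 K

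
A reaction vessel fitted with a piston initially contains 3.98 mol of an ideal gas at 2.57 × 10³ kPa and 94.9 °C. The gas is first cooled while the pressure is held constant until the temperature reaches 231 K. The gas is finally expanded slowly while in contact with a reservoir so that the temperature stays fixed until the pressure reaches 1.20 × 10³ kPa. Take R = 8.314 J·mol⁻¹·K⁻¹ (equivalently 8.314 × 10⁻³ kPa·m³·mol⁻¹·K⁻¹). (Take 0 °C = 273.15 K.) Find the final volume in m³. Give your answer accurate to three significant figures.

Convert: T₁ = 368.0 K.
From PV = nRT: V₁ = nRT₁/P₁ = 0.004739 m³.
P constant ⇒ V ∝ T: P₂ = P₁; V₂ = V₁·(T₂/T₁) = 0.002974 m³.
T constant ⇒ Boyle's law P V = const: T₃ = T₂; V₃ = V₂·(P₂/P₃) = 0.006370 m³.

V₃ ≈ 0.00637 m³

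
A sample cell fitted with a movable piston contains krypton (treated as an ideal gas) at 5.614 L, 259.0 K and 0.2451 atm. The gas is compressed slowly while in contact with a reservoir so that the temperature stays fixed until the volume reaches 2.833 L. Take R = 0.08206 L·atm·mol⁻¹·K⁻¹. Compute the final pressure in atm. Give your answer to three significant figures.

P₂ ≈ 0.486 atm

T constant ⇒ Boyle's law P V = const: T₂ = T₁; P₂ = P₁·(V₁/V₂) = 0.4857 atm.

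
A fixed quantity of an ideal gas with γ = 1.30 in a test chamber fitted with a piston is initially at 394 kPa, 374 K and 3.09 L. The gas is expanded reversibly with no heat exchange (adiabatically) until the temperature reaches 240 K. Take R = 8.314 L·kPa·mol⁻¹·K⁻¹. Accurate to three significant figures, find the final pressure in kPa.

Reversible adiabatic, γ = 1.30: P₂ = P₁·(T₂/T₁)^(γ/(γ−1)) = 57.63 kPa; V₂ = V₁·(T₁/T₂)^(1/(γ−1)) = 13.56 L.

P₂ ≈ 57.6 kPa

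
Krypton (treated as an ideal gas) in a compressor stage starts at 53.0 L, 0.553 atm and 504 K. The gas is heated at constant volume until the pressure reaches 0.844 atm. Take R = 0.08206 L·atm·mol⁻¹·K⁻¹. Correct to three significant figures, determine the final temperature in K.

T₂ ≈ 769 K

V constant ⇒ P ∝ T: V₂ = V₁; T₂ = T₁·(P₂/P₁) = 769.2 K.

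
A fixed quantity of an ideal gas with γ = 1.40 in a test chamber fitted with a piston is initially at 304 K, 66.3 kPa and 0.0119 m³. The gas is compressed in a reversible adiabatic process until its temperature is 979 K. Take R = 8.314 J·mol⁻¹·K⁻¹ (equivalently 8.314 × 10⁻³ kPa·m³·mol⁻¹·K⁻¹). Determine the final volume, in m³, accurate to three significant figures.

Adiabatic (γ = 1.40), T V^(γ−1) and P V^γ constant: P₂ = P₁·(T₂/T₁)^(γ/(γ−1)) = 3974 kPa; V₂ = V₁·(T₁/T₂)^(1/(γ−1)) = 0.0006394 m³.

V₂ ≈ 0.000639 m³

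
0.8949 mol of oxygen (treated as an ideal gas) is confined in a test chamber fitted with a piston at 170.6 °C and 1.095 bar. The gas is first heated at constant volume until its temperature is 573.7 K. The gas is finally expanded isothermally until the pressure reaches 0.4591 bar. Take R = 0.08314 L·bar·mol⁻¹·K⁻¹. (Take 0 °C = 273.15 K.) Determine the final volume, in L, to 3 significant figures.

Convert: T₁ = 443.8 K.
From PV = nRT: V₁ = nRT₁/P₁ = 30.15 L.
V constant ⇒ P ∝ T: V₂ = V₁; P₂ = P₁·(T₂/T₁) = 1.416 bar.
T constant ⇒ Boyle's law P V = const: T₃ = T₂; V₃ = V₂·(P₂/P₃) = 92.97 L.

V₃ ≈ 93.0 L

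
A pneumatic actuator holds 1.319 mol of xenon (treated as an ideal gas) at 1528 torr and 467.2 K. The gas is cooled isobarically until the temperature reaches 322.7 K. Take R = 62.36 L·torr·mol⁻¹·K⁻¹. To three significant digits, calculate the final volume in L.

From PV = nRT: V₁ = nRT₁/P₁ = 25.15 L.
P constant ⇒ V ∝ T: P₂ = P₁; V₂ = V₁·(T₂/T₁) = 17.37 L.

V₂ ≈ 17.4 L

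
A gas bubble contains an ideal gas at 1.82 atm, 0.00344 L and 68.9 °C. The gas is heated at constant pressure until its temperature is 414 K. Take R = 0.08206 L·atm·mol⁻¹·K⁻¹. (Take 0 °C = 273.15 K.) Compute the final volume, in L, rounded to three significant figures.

Convert: T₁ = 342.0 K.
P constant ⇒ V ∝ T: P₂ = P₁; V₂ = V₁·(T₂/T₁) = 0.004164 L.

V₂ ≈ 0.00416 L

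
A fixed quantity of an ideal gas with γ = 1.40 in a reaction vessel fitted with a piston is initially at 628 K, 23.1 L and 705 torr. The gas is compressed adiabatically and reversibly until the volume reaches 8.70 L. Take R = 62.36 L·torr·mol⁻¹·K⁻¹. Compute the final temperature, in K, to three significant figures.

Reversible adiabatic, γ = 1.40: T₂ = T₁·(V₁/V₂)^(γ−1) = 928.1 K; P₂ = P₁·(V₁/V₂)^γ = 2766 torr.

T₂ ≈ 928 K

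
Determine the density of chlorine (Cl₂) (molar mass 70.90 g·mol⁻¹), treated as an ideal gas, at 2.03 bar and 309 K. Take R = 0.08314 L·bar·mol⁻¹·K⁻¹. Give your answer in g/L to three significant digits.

ρ ≈ 5.60 g/L

ρ = PM/(RT) = (2.03 × 70.90) / (0.08314 × 309.0)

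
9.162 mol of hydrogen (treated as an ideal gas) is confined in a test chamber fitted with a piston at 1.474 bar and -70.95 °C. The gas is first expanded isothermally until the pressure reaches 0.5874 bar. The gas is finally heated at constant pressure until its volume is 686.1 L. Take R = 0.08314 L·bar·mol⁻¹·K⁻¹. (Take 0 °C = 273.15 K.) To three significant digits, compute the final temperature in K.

T₃ ≈ 529 K

Convert: T₁ = 202.2 K.
From PV = nRT: V₁ = nRT₁/P₁ = 104.5 L.
T constant ⇒ Boyle's law P V = const: T₂ = T₁; V₂ = V₁·(P₁/P₂) = 262.2 L.
P constant ⇒ V ∝ T: P₃ = P₂; T₃ = T₂·(V₃/V₂) = 529.1 K.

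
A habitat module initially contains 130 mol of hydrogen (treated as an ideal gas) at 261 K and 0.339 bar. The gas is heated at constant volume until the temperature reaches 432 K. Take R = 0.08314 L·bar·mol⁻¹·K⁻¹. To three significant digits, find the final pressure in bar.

P₂ ≈ 0.561 bar

From PV = nRT: V₁ = nRT₁/P₁ = 8321 L.
V constant ⇒ P ∝ T: V₂ = V₁; P₂ = P₁·(T₂/T₁) = 0.5611 bar.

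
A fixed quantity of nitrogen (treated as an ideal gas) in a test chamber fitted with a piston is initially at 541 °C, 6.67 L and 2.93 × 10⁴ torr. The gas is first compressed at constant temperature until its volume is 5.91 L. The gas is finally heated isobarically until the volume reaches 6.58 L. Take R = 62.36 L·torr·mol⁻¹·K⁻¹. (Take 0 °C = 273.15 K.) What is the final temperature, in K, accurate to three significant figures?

Convert: T₁ = 814.1 K.
T constant ⇒ Boyle's law P V = const: T₂ = T₁; P₂ = P₁·(V₁/V₂) = 3.307e+04 torr.
P constant ⇒ V ∝ T: P₃ = P₂; T₃ = T₂·(V₃/V₂) = 906.4 K.

T₃ ≈ 906 K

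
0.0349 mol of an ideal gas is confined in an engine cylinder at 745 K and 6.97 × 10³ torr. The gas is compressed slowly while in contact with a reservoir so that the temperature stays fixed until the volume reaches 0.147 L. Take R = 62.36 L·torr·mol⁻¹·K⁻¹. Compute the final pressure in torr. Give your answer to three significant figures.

From PV = nRT: V₁ = nRT₁/P₁ = 0.2326 L.
T constant ⇒ Boyle's law P V = const: T₂ = T₁; P₂ = P₁·(V₁/V₂) = 1.103e+04 torr.

P₂ ≈ 1.10e+04 torr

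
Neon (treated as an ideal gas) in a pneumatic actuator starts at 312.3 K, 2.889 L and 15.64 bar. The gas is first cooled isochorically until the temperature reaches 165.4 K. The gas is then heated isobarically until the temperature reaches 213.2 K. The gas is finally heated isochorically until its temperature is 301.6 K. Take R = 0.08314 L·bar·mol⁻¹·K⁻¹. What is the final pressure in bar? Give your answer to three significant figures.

V constant ⇒ P ∝ T: V₂ = V₁; P₂ = P₁·(T₂/T₁) = 8.283 bar.
P constant ⇒ V ∝ T: P₃ = P₂; V₃ = V₂·(T₃/T₂) = 3.724 L.
Isochoric, so P/T is constant: V₄ = V₃; P₄ = P₃·(T₄/T₃) = 11.72 bar.

P₄ ≈ 11.7 bar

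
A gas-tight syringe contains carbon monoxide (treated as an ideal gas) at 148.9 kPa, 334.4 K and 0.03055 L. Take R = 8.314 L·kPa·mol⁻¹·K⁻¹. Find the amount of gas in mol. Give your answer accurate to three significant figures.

PV = nRT ⇒ n = PV/(RT) = (148.9 × 0.03055) / (8.314 × 334.4)

n ≈ 0.00164 mol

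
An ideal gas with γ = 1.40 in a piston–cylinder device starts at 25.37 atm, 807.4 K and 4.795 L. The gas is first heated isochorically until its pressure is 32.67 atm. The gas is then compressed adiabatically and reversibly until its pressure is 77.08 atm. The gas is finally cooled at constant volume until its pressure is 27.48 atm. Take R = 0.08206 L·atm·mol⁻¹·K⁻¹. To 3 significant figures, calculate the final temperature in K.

V constant ⇒ P ∝ T: V₂ = V₁; T₂ = T₁·(P₂/P₁) = 1040 K.
Adiabatic (γ = 1.40), T V^(γ−1) and P V^γ constant: T₃ = T₂·(P₃/P₂)^((γ−1)/γ) = 1329 K; V₃ = V₂·(P₂/P₃)^(1/γ) = 2.597 L.
Isochoric, so P/T is constant: V₄ = V₃; T₄ = T₃·(P₄/P₃) = 473.7 K.

T₄ ≈ 474 K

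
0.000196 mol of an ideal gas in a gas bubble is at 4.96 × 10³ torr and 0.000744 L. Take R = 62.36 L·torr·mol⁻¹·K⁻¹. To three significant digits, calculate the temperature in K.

PV = nRT ⇒ T = PV/(nR) = (4.96e+03 × 0.000744) / (0.000196 × 62.36)

T ≈ 302 K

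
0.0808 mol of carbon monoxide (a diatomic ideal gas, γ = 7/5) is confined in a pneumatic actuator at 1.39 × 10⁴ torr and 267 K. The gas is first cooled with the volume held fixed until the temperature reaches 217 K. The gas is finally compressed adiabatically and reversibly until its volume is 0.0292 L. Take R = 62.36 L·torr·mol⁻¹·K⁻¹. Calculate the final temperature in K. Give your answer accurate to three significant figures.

From PV = nRT: V₁ = nRT₁/P₁ = 0.09679 L.
V constant ⇒ P ∝ T: V₂ = V₁; P₂ = P₁·(T₂/T₁) = 1.130e+04 torr.
Adiabatic (γ = 7/5), T V^(γ−1) and P V^γ constant: T₃ = T₂·(V₂/V₃)^(γ−1) = 350.5 K; P₃ = P₂·(V₂/V₃)^γ = 6.047e+04 torr.

T₃ ≈ 350 K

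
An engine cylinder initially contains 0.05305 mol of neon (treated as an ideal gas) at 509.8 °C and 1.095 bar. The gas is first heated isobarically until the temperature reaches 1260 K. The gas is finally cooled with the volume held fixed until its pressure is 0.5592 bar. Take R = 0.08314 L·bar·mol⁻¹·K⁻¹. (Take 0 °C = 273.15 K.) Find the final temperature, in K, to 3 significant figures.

Convert: T₁ = 783.0 K.
From PV = nRT: V₁ = nRT₁/P₁ = 3.154 L.
Isobaric, so V/T is constant: P₂ = P₁; V₂ = V₁·(T₂/T₁) = 5.075 L.
V constant ⇒ P ∝ T: V₃ = V₂; T₃ = T₂·(P₃/P₂) = 643.5 K.

T₃ ≈ 643 K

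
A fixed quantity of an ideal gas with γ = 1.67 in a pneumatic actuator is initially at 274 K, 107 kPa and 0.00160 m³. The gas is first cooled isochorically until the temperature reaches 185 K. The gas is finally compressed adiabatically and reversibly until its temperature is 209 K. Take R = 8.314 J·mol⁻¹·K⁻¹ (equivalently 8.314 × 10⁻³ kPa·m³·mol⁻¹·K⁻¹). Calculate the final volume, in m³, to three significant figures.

V₃ ≈ 0.00133 m³

Isochoric, so P/T is constant: V₂ = V₁; P₂ = P₁·(T₂/T₁) = 72.24 kPa.
Adiabatic (γ = 1.67), T V^(γ−1) and P V^γ constant: P₃ = P₂·(T₃/T₂)^(γ/(γ−1)) = 97.91 kPa; V₃ = V₂·(T₂/T₃)^(1/(γ−1)) = 0.001334 m³.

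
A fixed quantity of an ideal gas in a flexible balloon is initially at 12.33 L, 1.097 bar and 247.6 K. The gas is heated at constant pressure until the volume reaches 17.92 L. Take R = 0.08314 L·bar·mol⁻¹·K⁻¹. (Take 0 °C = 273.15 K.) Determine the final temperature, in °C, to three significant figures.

P constant ⇒ V ∝ T: P₂ = P₁; T₂ = T₁·(V₂/V₁) = 359.9 K.

T₂ ≈ 86.7 °C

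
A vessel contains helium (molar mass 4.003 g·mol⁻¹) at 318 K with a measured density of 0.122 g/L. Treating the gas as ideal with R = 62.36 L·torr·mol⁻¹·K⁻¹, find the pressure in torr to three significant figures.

P ≈ 604 torr

ρ = PM/(RT) ⇒ P = ρRT/M = (0.122 × 62.36 × 318.0) / 4.003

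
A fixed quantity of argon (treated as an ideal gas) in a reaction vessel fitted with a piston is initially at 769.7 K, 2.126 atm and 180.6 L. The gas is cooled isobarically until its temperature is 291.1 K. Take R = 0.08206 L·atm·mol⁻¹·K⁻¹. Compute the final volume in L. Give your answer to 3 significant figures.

V₂ ≈ 68.3 L

Isobaric, so V/T is constant: P₂ = P₁; V₂ = V₁·(T₂/T₁) = 68.30 L.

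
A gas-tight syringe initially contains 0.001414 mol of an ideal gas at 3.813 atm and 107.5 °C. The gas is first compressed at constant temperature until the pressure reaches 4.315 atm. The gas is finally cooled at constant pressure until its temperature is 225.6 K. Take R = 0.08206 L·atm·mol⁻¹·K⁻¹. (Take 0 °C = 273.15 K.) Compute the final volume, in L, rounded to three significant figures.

V₃ ≈ 0.00607 L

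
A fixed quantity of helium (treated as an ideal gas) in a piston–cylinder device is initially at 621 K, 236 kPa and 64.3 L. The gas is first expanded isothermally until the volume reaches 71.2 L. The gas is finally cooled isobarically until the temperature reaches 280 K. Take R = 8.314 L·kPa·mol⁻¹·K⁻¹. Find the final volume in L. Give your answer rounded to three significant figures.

V₃ ≈ 32.1 L

Isothermal, so P V is constant: T₂ = T₁; P₂ = P₁·(V₁/V₂) = 213.1 kPa.
Isobaric, so V/T is constant: P₃ = P₂; V₃ = V₂·(T₃/T₂) = 32.10 L.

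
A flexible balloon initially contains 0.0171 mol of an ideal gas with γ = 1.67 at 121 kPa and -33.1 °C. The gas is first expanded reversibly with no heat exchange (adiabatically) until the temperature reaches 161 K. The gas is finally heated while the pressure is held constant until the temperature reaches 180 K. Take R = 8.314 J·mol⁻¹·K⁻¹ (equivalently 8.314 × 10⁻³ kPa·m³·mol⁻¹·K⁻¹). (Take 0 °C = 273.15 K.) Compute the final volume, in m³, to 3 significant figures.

Convert: T₁ = 240.0 K.
From PV = nRT: V₁ = nRT₁/P₁ = 0.0002820 m³.
Reversible adiabatic, γ = 1.67: P₂ = P₁·(T₂/T₁)^(γ/(γ−1)) = 44.71 kPa; V₂ = V₁·(T₁/T₂)^(1/(γ−1)) = 0.0005120 m³.
P constant ⇒ V ∝ T: P₃ = P₂; V₃ = V₂·(T₃/T₂) = 0.0005724 m³.

V₃ ≈ 0.000572 m³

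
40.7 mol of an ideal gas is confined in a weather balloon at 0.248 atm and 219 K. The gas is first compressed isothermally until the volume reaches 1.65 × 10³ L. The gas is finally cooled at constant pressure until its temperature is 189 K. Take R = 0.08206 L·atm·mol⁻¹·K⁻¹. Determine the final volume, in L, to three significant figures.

From PV = nRT: V₁ = nRT₁/P₁ = 2949 L.
T constant ⇒ Boyle's law P V = const: T₂ = T₁; P₂ = P₁·(V₁/V₂) = 0.4433 atm.
Isobaric, so V/T is constant: P₃ = P₂; V₃ = V₂·(T₃/T₂) = 1424 L.

V₃ ≈ 1.42e+03 L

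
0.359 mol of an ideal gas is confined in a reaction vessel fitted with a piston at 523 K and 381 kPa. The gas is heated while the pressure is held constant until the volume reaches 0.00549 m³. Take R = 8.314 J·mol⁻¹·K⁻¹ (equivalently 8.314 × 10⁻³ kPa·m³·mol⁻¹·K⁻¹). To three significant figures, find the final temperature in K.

From PV = nRT: V₁ = nRT₁/P₁ = 0.004097 m³.
P constant ⇒ V ∝ T: P₂ = P₁; T₂ = T₁·(V₂/V₁) = 700.8 K.

T₂ ≈ 701 K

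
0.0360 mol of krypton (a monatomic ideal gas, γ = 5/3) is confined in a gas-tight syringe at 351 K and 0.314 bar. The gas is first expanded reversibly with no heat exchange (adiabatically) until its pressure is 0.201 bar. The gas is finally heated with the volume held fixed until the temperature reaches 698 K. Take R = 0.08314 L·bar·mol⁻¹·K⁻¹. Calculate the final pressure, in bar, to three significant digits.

P₃ ≈ 0.478 bar

From PV = nRT: V₁ = nRT₁/P₁ = 3.346 L.
Reversible adiabatic, γ = 5/3: T₂ = T₁·(P₂/P₁)^((γ−1)/γ) = 293.6 K; V₂ = V₁·(P₁/P₂)^(1/γ) = 4.373 L.
Isochoric, so P/T is constant: V₃ = V₂; P₃ = P₂·(T₃/T₂) = 0.4778 bar.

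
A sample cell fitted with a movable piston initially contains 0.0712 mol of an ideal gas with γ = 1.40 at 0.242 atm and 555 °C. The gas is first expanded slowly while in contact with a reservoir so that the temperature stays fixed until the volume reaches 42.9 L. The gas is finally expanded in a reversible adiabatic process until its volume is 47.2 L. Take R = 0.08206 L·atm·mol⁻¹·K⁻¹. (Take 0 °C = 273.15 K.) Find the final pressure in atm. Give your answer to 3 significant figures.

P₃ ≈ 0.0987 atm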